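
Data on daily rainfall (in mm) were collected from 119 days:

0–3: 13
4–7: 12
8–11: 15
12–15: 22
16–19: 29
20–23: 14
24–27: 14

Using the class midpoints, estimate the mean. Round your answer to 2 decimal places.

Midpoints: 1.5, 5.5, 9.5, 13.5, 17.5, 21.5, 25.5
Σfm = 13×1.5 + 12×5.5 + 15×9.5 + 22×13.5 + 29×17.5 + 14×21.5 + 14×25.5 = 1690.5
n = Σf = 119
Mean = 1690.5 / 119 = 14.2059

14.21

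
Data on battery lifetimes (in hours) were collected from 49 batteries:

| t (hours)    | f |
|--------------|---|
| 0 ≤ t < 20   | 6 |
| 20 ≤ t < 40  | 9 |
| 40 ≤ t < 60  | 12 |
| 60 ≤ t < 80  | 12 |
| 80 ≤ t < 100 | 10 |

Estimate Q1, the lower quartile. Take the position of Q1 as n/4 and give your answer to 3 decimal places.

Cumulative frequencies: 6, 15, 27, 39, 49
n = 49; position = n/4 = 12.25.
This falls in the class 20 ≤ t < 40: L = 20, F = 6, f = 9, h = 20.
Lower quartile ≈ 20 + ((12.25 − 6) / 9) × 20 = 33.8889

33.889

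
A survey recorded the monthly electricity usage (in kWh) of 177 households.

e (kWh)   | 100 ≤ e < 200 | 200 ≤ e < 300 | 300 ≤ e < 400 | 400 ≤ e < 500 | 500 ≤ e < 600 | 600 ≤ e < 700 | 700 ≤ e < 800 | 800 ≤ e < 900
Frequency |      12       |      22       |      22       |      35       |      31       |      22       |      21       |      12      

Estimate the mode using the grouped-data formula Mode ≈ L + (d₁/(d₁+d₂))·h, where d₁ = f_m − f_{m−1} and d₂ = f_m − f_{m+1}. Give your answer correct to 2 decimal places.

Modal class: 400 ≤ e < 500 (highest frequency 35).
d₁ = 35 − 22 = 13, d₂ = 35 − 31 = 4
Mode ≈ 400 + (13/(13+4)) × 100 = 400 + 76.4706 = 476.4706

476.47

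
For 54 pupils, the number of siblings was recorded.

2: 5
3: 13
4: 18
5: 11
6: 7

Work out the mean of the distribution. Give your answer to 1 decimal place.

Values: 2, 3, 4, 5, 6
Σfx = 5×2 + 13×3 + 18×4 + 11×5 + 7×6 = 218
n = Σf = 54
Mean = 218 / 54 = 4.0370

4.0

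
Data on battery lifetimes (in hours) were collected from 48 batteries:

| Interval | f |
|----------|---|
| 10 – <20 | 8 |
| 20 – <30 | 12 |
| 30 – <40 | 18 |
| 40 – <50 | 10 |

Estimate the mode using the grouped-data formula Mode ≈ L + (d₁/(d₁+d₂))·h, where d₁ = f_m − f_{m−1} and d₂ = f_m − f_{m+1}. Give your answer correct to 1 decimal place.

Modal class: 30 – <40 (highest frequency 18).
d₁ = 18 − 12 = 6, d₂ = 18 − 10 = 8
Mode ≈ 30 + (6/(6+8)) × 10 = 30 + 4.2857 = 34.2857

34.3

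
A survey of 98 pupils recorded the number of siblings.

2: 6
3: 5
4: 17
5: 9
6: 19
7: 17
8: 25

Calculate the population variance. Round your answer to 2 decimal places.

Values: 2, 3, 4, 5, 6, 7, 8
n = 98, Σfx = 573, mean = 5.8469
Σfx² = 3683
Σf(x − x̄)² = Σfx² − (Σfx)²/n = 3683 − 573²/98 = 332.7041
Population variance = 332.7041 / 98 = 3.3949

3.39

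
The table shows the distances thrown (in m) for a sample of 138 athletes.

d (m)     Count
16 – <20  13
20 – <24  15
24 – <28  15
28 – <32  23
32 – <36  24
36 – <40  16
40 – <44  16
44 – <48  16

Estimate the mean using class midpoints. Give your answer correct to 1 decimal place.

32.4

Midpoints: 18, 22, 26, 30, 34, 38, 42, 46
Σfm = 13×18 + 15×22 + 15×26 + 23×30 + 24×34 + 16×38 + 16×42 + 16×46 = 4476
n = Σf = 138
Mean = 4476 / 138 = 32.4348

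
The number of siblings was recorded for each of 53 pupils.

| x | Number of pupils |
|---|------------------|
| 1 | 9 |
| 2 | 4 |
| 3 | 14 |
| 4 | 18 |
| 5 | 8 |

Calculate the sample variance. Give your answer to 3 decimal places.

1.679

Values: 1, 2, 3, 4, 5
n = 53, Σfx = 171, mean = 3.2264
Σfx² = 639
Σf(x − x̄)² = Σfx² − (Σfx)²/n = 639 − 171²/53 = 87.2830
Sample variance = 87.2830 / 52 = 1.6785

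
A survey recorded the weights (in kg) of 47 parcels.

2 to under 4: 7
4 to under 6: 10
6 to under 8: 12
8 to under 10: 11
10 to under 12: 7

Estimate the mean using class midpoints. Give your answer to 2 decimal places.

Midpoints: 3, 5, 7, 9, 11
Σfm = 7×3 + 10×5 + 12×7 + 11×9 + 7×11 = 331
n = Σf = 47
Mean = 331 / 47 = 7.0426

7.04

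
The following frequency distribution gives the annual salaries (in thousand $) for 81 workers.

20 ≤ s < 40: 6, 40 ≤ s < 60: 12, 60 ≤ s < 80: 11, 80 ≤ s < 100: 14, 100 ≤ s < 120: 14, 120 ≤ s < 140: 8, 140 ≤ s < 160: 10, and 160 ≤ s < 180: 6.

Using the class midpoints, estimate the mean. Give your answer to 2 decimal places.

Midpoints: 30, 50, 70, 90, 110, 130, 150, 170
Σfm = 6×30 + 12×50 + 11×70 + 14×90 + 14×110 + 8×130 + 10×150 + 6×170 = 7910
n = Σf = 81
Mean = 7910 / 81 = 97.6543

97.65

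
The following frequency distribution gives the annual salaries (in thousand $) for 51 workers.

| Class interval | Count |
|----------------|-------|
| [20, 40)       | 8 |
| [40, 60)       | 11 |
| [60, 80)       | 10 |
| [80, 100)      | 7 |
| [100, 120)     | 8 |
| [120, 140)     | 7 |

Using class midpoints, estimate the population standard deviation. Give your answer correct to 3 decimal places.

Midpoints: 30, 50, 70, 90, 110, 130
n = 51, Σfm = 3910, mean = 76.6667
Σfm² = 355500
Σf(m − x̄)² = Σfm² − (Σfm)²/n = 355500 − 3910²/51 = 55733.3333
Population variance = 55733.3333 / 51 = 1092.8105
Standard deviation = √1092.8105 = 33.0577

33.058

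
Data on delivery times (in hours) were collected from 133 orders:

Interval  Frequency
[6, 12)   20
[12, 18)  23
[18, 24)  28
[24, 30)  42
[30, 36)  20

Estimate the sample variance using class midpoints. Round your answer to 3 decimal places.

60.623

Midpoints: 9, 15, 21, 27, 33
n = 133, Σfm = 2907, mean = 21.8571
Σfm² = 71541
Σf(m − x̄)² = Σfm² − (Σfm)²/n = 71541 − 2907²/133 = 8002.2857
Sample variance = 8002.2857 / 132 = 60.6234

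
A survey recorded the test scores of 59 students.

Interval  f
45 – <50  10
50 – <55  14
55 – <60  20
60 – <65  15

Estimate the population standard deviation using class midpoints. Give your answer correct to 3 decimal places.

Midpoints: 47.5, 52.5, 57.5, 62.5
n = 59, Σfm = 3297.5, mean = 55.8898
Σfm² = 185868.75
Σf(m − x̄)² = Σfm² − (Σfm)²/n = 185868.75 − 3297.5²/59 = 1572.0339
Population variance = 1572.0339 / 59 = 26.6446
Standard deviation = √26.6446 = 5.1618

5.162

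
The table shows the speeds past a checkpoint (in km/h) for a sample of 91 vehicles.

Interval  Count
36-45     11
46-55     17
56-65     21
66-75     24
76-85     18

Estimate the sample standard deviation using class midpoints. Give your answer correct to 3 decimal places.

Midpoints: 40.5, 50.5, 60.5, 70.5, 80.5
n = 91, Σfm = 5715.5, mean = 62.8077
Σfm² = 374192.75
Σf(m − x̄)² = Σfm² − (Σfm)²/n = 374192.75 − 5715.5²/91 = 15215.3846
Sample variance = 15215.3846 / 90 = 169.0598
Standard deviation = √169.0598 = 13.0023

13.002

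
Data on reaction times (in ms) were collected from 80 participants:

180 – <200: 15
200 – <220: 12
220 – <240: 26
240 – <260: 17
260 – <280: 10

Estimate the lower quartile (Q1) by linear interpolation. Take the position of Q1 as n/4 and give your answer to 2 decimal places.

Cumulative frequencies: 15, 27, 53, 70, 80
n = 80; position = n/4 = 20.
This falls in the class 200 – <220: L = 200, F = 15, f = 12, h = 20.
Lower quartile ≈ 200 + ((20 − 15) / 12) × 20 = 208.3333

208.33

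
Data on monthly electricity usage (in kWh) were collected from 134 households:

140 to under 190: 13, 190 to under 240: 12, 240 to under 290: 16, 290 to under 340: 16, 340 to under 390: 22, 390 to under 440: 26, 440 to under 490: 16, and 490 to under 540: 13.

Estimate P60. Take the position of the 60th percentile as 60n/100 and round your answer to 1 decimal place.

392.7

Cumulative frequencies: 13, 25, 41, 57, 79, 105, 121, 134
n = 134; position = 60n/100 = 80.4.
This falls in the class 390 to under 440: L = 390, F = 79, f = 26, h = 50.
60th percentile ≈ 390 + ((80.4 − 79) / 26) × 50 = 392.6923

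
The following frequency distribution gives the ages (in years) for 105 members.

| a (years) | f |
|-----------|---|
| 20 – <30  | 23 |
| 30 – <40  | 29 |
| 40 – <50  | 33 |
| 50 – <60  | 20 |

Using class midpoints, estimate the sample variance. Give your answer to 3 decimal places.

107.875

Midpoints: 25, 35, 45, 55
n = 105, Σfm = 4175, mean = 39.7619
Σfm² = 177225
Σf(m − x̄)² = Σfm² − (Σfm)²/n = 177225 − 4175²/105 = 11219.0476
Sample variance = 11219.0476 / 104 = 107.8755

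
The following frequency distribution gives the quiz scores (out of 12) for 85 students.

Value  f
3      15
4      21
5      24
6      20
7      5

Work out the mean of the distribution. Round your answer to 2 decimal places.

Values: 3, 4, 5, 6, 7
Σfx = 15×3 + 21×4 + 24×5 + 20×6 + 5×7 = 404
n = Σf = 85
Mean = 404 / 85 = 4.7529

4.75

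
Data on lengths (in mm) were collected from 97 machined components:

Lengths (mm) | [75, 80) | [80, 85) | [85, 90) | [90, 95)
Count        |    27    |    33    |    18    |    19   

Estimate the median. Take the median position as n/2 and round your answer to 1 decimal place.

Cumulative frequencies: 27, 60, 78, 97
n = 97; position = n/2 = 48.5.
This falls in the class [80, 85): L = 80, F = 27, f = 33, h = 5.
Median ≈ 80 + ((48.5 − 27) / 33) × 5 = 83.2576

83.3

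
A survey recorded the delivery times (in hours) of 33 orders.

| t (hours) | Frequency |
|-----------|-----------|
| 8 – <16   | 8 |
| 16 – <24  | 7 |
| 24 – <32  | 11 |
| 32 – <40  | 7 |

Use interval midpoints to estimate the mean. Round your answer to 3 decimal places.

24.121

Midpoints: 12, 20, 28, 36
Σfm = 8×12 + 7×20 + 11×28 + 7×36 = 796
n = Σf = 33
Mean = 796 / 33 = 24.1212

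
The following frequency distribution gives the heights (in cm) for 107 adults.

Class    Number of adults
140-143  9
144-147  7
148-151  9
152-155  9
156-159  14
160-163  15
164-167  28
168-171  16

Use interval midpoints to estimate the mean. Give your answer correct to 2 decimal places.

Midpoints: 141.5, 145.5, 149.5, 153.5, 157.5, 161.5, 165.5, 169.5
Σfm = 9×141.5 + 7×145.5 + 9×149.5 + 9×153.5 + 14×157.5 + 15×161.5 + 28×165.5 + 16×169.5 = 16992.5
n = Σf = 107
Mean = 16992.5 / 107 = 158.8084

158.81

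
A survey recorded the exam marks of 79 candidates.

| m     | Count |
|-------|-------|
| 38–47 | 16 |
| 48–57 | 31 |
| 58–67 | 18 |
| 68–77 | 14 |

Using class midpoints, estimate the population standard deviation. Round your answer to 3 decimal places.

Midpoints: 42.5, 52.5, 62.5, 72.5
n = 79, Σfm = 4447.5, mean = 56.2975
Σfm² = 258243.75
Σf(m − x̄)² = Σfm² − (Σfm)²/n = 258243.75 − 4447.5²/79 = 7860.7595
Population variance = 7860.7595 / 79 = 99.5033
Standard deviation = √99.5033 = 9.9751

9.975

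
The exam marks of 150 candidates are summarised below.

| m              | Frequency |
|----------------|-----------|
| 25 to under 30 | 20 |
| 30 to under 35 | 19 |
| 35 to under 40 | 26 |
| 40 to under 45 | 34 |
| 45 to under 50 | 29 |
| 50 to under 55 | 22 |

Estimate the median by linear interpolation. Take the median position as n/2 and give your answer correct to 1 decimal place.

Cumulative frequencies: 20, 39, 65, 99, 128, 150
n = 150; position = n/2 = 75.
This falls in the class 40 to under 45: L = 40, F = 65, f = 34, h = 5.
Median ≈ 40 + ((75 − 65) / 34) × 5 = 41.4706

41.5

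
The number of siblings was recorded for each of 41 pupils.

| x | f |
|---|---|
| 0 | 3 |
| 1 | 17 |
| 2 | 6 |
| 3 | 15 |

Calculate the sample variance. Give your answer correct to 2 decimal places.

Values: 0, 1, 2, 3
n = 41, Σfx = 74, mean = 1.8049
Σfx² = 176
Σf(x − x̄)² = Σfx² − (Σfx)²/n = 176 − 74²/41 = 42.4390
Sample variance = 42.4390 / 40 = 1.0610

1.06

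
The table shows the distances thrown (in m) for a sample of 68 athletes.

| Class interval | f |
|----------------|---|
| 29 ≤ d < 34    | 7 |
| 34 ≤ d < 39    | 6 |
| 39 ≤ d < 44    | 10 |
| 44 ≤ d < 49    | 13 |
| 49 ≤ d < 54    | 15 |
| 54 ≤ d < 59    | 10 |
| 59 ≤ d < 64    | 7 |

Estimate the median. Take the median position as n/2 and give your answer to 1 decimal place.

48.2

Cumulative frequencies: 7, 13, 23, 36, 51, 61, 68
n = 68; position = n/2 = 34.
This falls in the class 44 ≤ d < 49: L = 44, F = 23, f = 13, h = 5.
Median ≈ 44 + ((34 − 23) / 13) × 5 = 48.2308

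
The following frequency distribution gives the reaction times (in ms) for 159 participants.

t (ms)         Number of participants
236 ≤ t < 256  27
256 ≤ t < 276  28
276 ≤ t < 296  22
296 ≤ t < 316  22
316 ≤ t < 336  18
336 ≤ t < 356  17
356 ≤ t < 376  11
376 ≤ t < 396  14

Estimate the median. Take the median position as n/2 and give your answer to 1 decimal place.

Cumulative frequencies: 27, 55, 77, 99, 117, 134, 145, 159
n = 159; position = n/2 = 79.5.
This falls in the class 296 ≤ t < 316: L = 296, F = 77, f = 22, h = 20.
Median ≈ 296 + ((79.5 − 77) / 22) × 20 = 298.2727

298.3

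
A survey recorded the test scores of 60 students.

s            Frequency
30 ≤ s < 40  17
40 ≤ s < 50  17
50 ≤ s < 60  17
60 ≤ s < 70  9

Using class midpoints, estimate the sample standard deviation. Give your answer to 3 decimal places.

10.464

Midpoints: 35, 45, 55, 65
n = 60, Σfm = 2880, mean = 48.0000
Σfm² = 144700
Σf(m − x̄)² = Σfm² − (Σfm)²/n = 144700 − 2880²/60 = 6460.0000
Sample variance = 6460.0000 / 59 = 109.4915
Standard deviation = √109.4915 = 10.4638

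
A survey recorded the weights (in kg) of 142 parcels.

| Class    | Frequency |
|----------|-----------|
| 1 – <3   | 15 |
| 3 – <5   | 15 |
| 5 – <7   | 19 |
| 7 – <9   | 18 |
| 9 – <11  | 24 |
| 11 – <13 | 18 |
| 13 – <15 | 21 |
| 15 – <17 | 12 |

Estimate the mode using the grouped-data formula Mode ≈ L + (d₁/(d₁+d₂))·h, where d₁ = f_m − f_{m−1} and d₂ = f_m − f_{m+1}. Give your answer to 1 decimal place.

10.0

Modal class: 9 – <11 (highest frequency 24).
d₁ = 24 − 18 = 6, d₂ = 24 − 18 = 6
Mode ≈ 9 + (6/(6+6)) × 2 = 9 + 1.0000 = 10.0000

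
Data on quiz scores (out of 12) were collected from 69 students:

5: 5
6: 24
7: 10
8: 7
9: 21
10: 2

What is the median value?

7

Cumulative frequencies: 5, 29, 39, 46, 67, 69
n = 69, so the median is the value in position (n+1)/2 = 35.
Position 35 falls at value 7.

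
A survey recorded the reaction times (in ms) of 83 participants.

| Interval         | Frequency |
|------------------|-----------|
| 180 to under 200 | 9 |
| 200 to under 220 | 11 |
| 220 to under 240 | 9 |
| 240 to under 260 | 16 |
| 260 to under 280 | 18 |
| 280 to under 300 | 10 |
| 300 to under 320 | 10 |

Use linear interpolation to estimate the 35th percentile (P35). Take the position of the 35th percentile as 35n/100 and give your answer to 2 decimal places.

240.06

Cumulative frequencies: 9, 20, 29, 45, 63, 73, 83
n = 83; position = 35n/100 = 29.05.
This falls in the class 240 to under 260: L = 240, F = 29, f = 16, h = 20.
35th percentile ≈ 240 + ((29.05 − 29) / 16) × 20 = 240.0625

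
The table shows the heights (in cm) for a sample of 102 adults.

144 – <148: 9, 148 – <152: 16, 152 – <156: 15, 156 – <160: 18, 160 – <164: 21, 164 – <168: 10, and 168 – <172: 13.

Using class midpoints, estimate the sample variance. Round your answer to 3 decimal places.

Midpoints: 146, 150, 154, 158, 162, 166, 170
n = 102, Σfm = 16140, mean = 158.2353
Σfm² = 2559320
Σf(m − x̄)² = Σfm² − (Σfm)²/n = 2559320 − 16140²/102 = 5402.3529
Sample variance = 5402.3529 / 101 = 53.4886

53.489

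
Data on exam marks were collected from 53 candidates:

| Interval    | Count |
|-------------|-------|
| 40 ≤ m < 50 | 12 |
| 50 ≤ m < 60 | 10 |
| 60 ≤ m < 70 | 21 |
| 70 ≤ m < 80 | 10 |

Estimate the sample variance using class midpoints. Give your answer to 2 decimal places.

109.87

Midpoints: 45, 55, 65, 75
n = 53, Σfm = 3205, mean = 60.4717
Σfm² = 199525
Σf(m − x̄)² = Σfm² − (Σfm)²/n = 199525 − 3205²/53 = 5713.2075
Sample variance = 5713.2075 / 52 = 109.8694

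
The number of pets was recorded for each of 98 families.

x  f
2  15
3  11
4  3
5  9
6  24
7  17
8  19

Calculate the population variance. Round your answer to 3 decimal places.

4.330

Values: 2, 3, 4, 5, 6, 7, 8
n = 98, Σfx = 535, mean = 5.4592
Σfx² = 3345
Σf(x − x̄)² = Σfx² − (Σfx)²/n = 3345 − 535²/98 = 424.3367
Population variance = 424.3367 / 98 = 4.3300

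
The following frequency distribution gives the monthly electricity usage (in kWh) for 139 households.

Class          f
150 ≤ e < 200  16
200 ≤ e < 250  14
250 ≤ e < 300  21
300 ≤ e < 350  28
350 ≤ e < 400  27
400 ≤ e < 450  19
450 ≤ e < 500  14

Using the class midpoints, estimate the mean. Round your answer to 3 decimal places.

328.597

Midpoints: 175, 225, 275, 325, 375, 425, 475
Σfm = 16×175 + 14×225 + 21×275 + 28×325 + 27×375 + 19×425 + 14×475 = 45675
n = Σf = 139
Mean = 45675 / 139 = 328.5971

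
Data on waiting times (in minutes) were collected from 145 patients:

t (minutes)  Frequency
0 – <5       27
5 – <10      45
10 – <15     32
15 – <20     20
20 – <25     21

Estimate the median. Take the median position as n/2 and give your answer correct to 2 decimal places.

Cumulative frequencies: 27, 72, 104, 124, 145
n = 145; position = n/2 = 72.5.
This falls in the class 10 – <15: L = 10, F = 72, f = 32, h = 5.
Median ≈ 10 + ((72.5 − 72) / 32) × 5 = 10.0781

10.08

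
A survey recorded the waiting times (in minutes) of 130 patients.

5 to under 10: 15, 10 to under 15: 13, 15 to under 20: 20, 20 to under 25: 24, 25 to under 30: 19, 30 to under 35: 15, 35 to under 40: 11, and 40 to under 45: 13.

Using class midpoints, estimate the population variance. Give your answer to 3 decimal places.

Midpoints: 7.5, 12.5, 17.5, 22.5, 27.5, 32.5, 37.5, 42.5
n = 130, Σfm = 3140, mean = 24.1538
Σfm² = 90312.5
Σf(m − x̄)² = Σfm² − (Σfm)²/n = 90312.5 − 3140²/130 = 14469.4231
Population variance = 14469.4231 / 130 = 111.3033

111.303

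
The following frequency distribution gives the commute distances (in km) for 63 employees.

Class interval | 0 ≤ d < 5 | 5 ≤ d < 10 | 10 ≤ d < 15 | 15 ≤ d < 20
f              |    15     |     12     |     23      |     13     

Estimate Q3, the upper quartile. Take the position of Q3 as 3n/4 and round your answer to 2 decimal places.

Cumulative frequencies: 15, 27, 50, 63
n = 63; position = 3n/4 = 47.25.
This falls in the class 10 ≤ d < 15: L = 10, F = 27, f = 23, h = 5.
Upper quartile ≈ 10 + ((47.25 − 27) / 23) × 5 = 14.4022

14.40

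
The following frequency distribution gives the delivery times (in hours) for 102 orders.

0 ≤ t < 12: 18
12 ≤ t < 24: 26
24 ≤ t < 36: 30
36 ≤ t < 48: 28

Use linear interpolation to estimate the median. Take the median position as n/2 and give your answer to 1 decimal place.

Cumulative frequencies: 18, 44, 74, 102
n = 102; position = n/2 = 51.
This falls in the class 24 ≤ t < 36: L = 24, F = 44, f = 30, h = 12.
Median ≈ 24 + ((51 − 44) / 30) × 12 = 26.8000

26.8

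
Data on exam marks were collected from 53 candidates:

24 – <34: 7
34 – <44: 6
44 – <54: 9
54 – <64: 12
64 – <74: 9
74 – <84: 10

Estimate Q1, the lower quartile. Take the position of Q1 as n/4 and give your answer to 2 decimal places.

Cumulative frequencies: 7, 13, 22, 34, 43, 53
n = 53; position = n/4 = 13.25.
This falls in the class 44 – <54: L = 44, F = 13, f = 9, h = 10.
Lower quartile ≈ 44 + ((13.25 − 13) / 9) × 10 = 44.2778

44.28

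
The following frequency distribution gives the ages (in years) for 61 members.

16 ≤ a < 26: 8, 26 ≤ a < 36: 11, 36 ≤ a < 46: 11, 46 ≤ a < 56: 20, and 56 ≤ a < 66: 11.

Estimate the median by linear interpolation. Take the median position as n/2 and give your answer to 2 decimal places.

Cumulative frequencies: 8, 19, 30, 50, 61
n = 61; position = n/2 = 30.5.
This falls in the class 46 ≤ a < 56: L = 46, F = 30, f = 20, h = 10.
Median ≈ 46 + ((30.5 − 30) / 20) × 10 = 46.2500

46.25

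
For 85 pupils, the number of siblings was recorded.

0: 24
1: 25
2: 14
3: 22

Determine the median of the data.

1

Cumulative frequencies: 24, 49, 63, 85
n = 85, so the median is the value in position (n+1)/2 = 43.
Position 43 falls at value 1.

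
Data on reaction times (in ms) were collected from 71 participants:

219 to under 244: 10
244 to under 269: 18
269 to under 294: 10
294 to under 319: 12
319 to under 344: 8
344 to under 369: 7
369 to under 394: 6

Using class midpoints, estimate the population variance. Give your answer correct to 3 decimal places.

2145.656

Midpoints: 231.5, 256.5, 281.5, 306.5, 331.5, 356.5, 381.5
n = 71, Σfm = 20861.5, mean = 293.8239
Σfm² = 6281949.75
Σf(m − x̄)² = Σfm² − (Σfm)²/n = 6281949.75 − 20861.5²/71 = 152341.5493
Population variance = 152341.5493 / 71 = 2145.6556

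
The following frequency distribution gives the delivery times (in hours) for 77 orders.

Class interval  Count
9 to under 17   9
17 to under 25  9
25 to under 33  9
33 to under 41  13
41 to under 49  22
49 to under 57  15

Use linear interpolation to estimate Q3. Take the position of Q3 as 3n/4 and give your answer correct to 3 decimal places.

47.455

Cumulative frequencies: 9, 18, 27, 40, 62, 77
n = 77; position = 3n/4 = 57.75.
This falls in the class 41 to under 49: L = 41, F = 40, f = 22, h = 8.
Upper quartile ≈ 41 + ((57.75 − 40) / 22) × 8 = 47.4545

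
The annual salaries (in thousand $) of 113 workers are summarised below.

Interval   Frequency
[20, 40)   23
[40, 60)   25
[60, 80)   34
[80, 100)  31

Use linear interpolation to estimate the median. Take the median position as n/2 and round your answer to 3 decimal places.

65.000

Cumulative frequencies: 23, 48, 82, 113
n = 113; position = n/2 = 56.5.
This falls in the class [60, 80): L = 60, F = 48, f = 34, h = 20.
Median ≈ 60 + ((56.5 − 48) / 34) × 20 = 65.0000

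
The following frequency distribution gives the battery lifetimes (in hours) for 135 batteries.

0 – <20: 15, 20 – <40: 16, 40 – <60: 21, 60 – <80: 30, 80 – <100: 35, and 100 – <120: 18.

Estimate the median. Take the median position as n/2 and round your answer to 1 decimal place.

Cumulative frequencies: 15, 31, 52, 82, 117, 135
n = 135; position = n/2 = 67.5.
This falls in the class 60 – <80: L = 60, F = 52, f = 30, h = 20.
Median ≈ 60 + ((67.5 − 52) / 30) × 20 = 70.3333

70.3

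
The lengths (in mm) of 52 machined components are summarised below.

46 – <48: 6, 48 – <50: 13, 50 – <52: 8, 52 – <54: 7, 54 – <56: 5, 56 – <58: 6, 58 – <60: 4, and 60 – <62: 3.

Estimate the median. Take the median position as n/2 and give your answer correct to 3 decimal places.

51.750

Cumulative frequencies: 6, 19, 27, 34, 39, 45, 49, 52
n = 52; position = n/2 = 26.
This falls in the class 50 – <52: L = 50, F = 19, f = 8, h = 2.
Median ≈ 50 + ((26 − 19) / 8) × 2 = 51.7500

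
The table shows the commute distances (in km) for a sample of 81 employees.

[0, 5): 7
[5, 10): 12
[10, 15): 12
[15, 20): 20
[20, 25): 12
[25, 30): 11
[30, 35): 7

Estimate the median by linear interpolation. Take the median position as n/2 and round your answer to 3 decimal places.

Cumulative frequencies: 7, 19, 31, 51, 63, 74, 81
n = 81; position = n/2 = 40.5.
This falls in the class [15, 20): L = 15, F = 31, f = 20, h = 5.
Median ≈ 15 + ((40.5 − 31) / 20) × 5 = 17.3750

17.375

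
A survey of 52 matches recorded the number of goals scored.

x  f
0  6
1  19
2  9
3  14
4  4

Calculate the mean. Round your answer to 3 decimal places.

1.827

Values: 0, 1, 2, 3, 4
Σfx = 6×0 + 19×1 + 9×2 + 14×3 + 4×4 = 95
n = Σf = 52
Mean = 95 / 52 = 1.8269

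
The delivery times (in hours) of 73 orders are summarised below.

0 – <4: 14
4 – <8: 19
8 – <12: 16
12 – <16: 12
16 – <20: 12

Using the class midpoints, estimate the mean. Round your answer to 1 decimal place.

9.4

Midpoints: 2, 6, 10, 14, 18
Σfm = 14×2 + 19×6 + 16×10 + 12×14 + 12×18 = 686
n = Σf = 73
Mean = 686 / 73 = 9.3973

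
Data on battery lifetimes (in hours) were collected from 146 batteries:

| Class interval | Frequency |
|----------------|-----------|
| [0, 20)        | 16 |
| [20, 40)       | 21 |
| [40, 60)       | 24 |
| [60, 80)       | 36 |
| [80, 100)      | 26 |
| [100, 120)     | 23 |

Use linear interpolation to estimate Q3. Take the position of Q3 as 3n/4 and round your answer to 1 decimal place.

89.6

Cumulative frequencies: 16, 37, 61, 97, 123, 146
n = 146; position = 3n/4 = 109.5.
This falls in the class [80, 100): L = 80, F = 97, f = 26, h = 20.
Upper quartile ≈ 80 + ((109.5 − 97) / 26) × 20 = 89.6154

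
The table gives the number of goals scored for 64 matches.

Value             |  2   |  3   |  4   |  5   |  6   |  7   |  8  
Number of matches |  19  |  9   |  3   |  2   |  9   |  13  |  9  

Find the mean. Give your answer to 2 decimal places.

4.75

Values: 2, 3, 4, 5, 6, 7, 8
Σfx = 19×2 + 9×3 + 3×4 + 2×5 + 9×6 + 13×7 + 9×8 = 304
n = Σf = 64
Mean = 304 / 64 = 4.7500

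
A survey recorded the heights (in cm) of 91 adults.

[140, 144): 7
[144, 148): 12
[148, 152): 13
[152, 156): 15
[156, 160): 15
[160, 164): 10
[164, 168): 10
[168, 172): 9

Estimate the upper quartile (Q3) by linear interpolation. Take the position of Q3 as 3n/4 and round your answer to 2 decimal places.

Cumulative frequencies: 7, 19, 32, 47, 62, 72, 82, 91
n = 91; position = 3n/4 = 68.25.
This falls in the class [160, 164): L = 160, F = 62, f = 10, h = 4.
Upper quartile ≈ 160 + ((68.25 − 62) / 10) × 4 = 162.5000

162.50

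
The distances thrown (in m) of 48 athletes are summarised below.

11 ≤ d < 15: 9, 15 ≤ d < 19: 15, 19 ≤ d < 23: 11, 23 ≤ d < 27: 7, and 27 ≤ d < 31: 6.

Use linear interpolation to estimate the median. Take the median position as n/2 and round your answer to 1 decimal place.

19.0

Cumulative frequencies: 9, 24, 35, 42, 48
n = 48; position = n/2 = 24.
This falls in the class 15 ≤ d < 19: L = 15, F = 9, f = 15, h = 4.
Median ≈ 15 + ((24 − 9) / 15) × 4 = 19.0000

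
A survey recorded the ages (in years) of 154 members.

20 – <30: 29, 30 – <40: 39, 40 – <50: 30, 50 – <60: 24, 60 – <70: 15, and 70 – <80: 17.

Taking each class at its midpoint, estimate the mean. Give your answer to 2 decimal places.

Midpoints: 25, 35, 45, 55, 65, 75
Σfm = 29×25 + 39×35 + 30×45 + 24×55 + 15×65 + 17×75 = 7010
n = Σf = 154
Mean = 7010 / 154 = 45.5195

45.52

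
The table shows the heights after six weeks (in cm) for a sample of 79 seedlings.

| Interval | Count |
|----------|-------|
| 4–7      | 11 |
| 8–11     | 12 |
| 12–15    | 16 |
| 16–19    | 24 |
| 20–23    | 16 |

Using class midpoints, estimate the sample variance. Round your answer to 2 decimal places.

Midpoints: 5.5, 9.5, 13.5, 17.5, 21.5
n = 79, Σfm = 1154.5, mean = 14.6139
Σfm² = 19077.75
Σf(m − x̄)² = Σfm² − (Σfm)²/n = 19077.75 − 1154.5²/79 = 2205.9747
Sample variance = 2205.9747 / 78 = 28.2817

28.28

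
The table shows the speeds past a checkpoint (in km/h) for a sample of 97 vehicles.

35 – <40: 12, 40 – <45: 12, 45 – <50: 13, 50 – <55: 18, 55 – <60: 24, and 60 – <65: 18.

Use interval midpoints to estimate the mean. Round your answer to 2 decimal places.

Midpoints: 37.5, 42.5, 47.5, 52.5, 57.5, 62.5
Σfm = 12×37.5 + 12×42.5 + 13×47.5 + 18×52.5 + 24×57.5 + 18×62.5 = 5027.5
n = Σf = 97
Mean = 5027.5 / 97 = 51.8299

51.83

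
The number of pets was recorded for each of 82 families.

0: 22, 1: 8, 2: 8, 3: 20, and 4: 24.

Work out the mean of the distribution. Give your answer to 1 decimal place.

Values: 0, 1, 2, 3, 4
Σfx = 22×0 + 8×1 + 8×2 + 20×3 + 24×4 = 180
n = Σf = 82
Mean = 180 / 82 = 2.1951

2.2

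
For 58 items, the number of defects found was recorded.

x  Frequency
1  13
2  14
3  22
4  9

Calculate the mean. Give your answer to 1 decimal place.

Values: 1, 2, 3, 4
Σfx = 13×1 + 14×2 + 22×3 + 9×4 = 143
n = Σf = 58
Mean = 143 / 58 = 2.4655

2.5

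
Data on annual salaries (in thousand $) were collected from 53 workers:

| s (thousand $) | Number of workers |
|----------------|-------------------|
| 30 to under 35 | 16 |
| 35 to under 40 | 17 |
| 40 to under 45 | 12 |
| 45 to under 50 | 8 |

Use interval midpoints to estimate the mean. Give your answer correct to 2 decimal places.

Midpoints: 32.5, 37.5, 42.5, 47.5
Σfm = 16×32.5 + 17×37.5 + 12×42.5 + 8×47.5 = 2047.5
n = Σf = 53
Mean = 2047.5 / 53 = 38.6321

38.63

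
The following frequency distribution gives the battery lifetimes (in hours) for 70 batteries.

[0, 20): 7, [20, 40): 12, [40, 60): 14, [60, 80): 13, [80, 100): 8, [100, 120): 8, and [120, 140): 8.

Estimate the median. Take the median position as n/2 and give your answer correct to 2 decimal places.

Cumulative frequencies: 7, 19, 33, 46, 54, 62, 70
n = 70; position = n/2 = 35.
This falls in the class [60, 80): L = 60, F = 33, f = 13, h = 20.
Median ≈ 60 + ((35 − 33) / 13) × 20 = 63.0769

63.08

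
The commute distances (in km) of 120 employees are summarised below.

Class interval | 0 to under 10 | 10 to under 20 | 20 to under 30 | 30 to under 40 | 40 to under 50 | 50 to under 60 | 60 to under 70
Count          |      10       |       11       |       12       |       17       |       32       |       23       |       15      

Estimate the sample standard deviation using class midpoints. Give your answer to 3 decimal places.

17.775

Midpoints: 5, 15, 25, 35, 45, 55, 65
n = 120, Σfm = 4790, mean = 39.9167
Σfm² = 228800
Σf(m − x̄)² = Σfm² − (Σfm)²/n = 228800 − 4790²/120 = 37599.1667
Sample variance = 37599.1667 / 119 = 315.9594
Standard deviation = √315.9594 = 17.7752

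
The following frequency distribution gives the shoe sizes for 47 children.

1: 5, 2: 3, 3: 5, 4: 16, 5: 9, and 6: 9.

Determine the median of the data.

4

Cumulative frequencies: 5, 8, 13, 29, 38, 47
n = 47, so the median is the value in position (n+1)/2 = 24.
Position 24 falls at value 4.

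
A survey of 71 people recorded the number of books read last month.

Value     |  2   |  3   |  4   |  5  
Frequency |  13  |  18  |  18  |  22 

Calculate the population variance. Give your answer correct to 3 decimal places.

1.200

Values: 2, 3, 4, 5
n = 71, Σfx = 262, mean = 3.6901
Σfx² = 1052
Σf(x − x̄)² = Σfx² − (Σfx)²/n = 1052 − 262²/71 = 85.1831
Population variance = 85.1831 / 71 = 1.1998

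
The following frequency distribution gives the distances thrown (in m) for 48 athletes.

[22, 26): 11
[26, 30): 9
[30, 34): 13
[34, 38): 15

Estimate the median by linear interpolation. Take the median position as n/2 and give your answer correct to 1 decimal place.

Cumulative frequencies: 11, 20, 33, 48
n = 48; position = n/2 = 24.
This falls in the class [30, 34): L = 30, F = 20, f = 13, h = 4.
Median ≈ 30 + ((24 − 20) / 13) × 4 = 31.2308

31.2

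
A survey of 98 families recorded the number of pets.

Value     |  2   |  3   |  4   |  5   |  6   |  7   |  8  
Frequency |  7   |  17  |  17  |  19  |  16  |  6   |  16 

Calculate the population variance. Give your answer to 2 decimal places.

Values: 2, 3, 4, 5, 6, 7, 8
n = 98, Σfx = 494, mean = 5.0408
Σfx² = 2822
Σf(x − x̄)² = Σfx² − (Σfx)²/n = 2822 − 494²/98 = 331.8367
Population variance = 331.8367 / 98 = 3.3861

3.39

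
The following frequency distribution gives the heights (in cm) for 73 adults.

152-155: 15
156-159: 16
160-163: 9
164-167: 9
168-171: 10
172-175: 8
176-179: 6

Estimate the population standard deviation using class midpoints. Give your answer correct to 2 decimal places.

Midpoints: 153.5, 157.5, 161.5, 165.5, 169.5, 173.5, 177.5
n = 73, Σfm = 11913.5, mean = 163.1986
Σfm² = 1948744.25
Σf(m − x̄)² = Σfm² − (Σfm)²/n = 1948744.25 − 11913.5²/73 = 4477.3699
Population variance = 4477.3699 / 73 = 61.3338
Standard deviation = √61.3338 = 7.8316

7.83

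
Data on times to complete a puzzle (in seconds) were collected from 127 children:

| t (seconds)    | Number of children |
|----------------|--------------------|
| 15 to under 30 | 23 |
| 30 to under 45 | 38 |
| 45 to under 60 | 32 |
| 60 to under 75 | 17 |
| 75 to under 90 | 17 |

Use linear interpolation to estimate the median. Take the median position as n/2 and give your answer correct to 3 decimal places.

46.172

Cumulative frequencies: 23, 61, 93, 110, 127
n = 127; position = n/2 = 63.5.
This falls in the class 45 to under 60: L = 45, F = 61, f = 32, h = 15.
Median ≈ 45 + ((63.5 − 61) / 32) × 15 = 46.1719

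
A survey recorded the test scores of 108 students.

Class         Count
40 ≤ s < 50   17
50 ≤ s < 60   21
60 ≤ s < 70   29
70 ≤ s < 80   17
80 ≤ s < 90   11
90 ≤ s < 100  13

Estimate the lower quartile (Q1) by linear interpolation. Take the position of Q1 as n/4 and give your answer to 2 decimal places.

Cumulative frequencies: 17, 38, 67, 84, 95, 108
n = 108; position = n/4 = 27.
This falls in the class 50 ≤ s < 60: L = 50, F = 17, f = 21, h = 10.
Lower quartile ≈ 50 + ((27 − 17) / 21) × 10 = 54.7619

54.76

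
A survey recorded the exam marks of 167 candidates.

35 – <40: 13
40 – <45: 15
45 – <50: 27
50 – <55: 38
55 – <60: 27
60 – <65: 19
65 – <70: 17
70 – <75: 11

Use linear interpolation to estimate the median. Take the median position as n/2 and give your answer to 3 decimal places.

53.750

Cumulative frequencies: 13, 28, 55, 93, 120, 139, 156, 167
n = 167; position = n/2 = 83.5.
This falls in the class 50 – <55: L = 50, F = 55, f = 38, h = 5.
Median ≈ 50 + ((83.5 − 55) / 38) × 5 = 53.7500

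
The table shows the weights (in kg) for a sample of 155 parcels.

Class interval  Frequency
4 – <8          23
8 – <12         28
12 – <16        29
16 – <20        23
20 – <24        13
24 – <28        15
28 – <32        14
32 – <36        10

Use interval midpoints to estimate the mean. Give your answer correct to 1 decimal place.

Midpoints: 6, 10, 14, 18, 22, 26, 30, 34
Σfm = 23×6 + 28×10 + 29×14 + 23×18 + 13×22 + 15×26 + 14×30 + 10×34 = 2674
n = Σf = 155
Mean = 2674 / 155 = 17.2516

17.3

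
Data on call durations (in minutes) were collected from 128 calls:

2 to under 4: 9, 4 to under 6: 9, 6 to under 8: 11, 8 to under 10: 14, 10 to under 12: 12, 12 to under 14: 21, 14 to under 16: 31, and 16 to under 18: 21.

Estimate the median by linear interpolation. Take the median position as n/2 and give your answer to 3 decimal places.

12.857

Cumulative frequencies: 9, 18, 29, 43, 55, 76, 107, 128
n = 128; position = n/2 = 64.
This falls in the class 12 to under 14: L = 12, F = 55, f = 21, h = 2.
Median ≈ 12 + ((64 − 55) / 21) × 2 = 12.8571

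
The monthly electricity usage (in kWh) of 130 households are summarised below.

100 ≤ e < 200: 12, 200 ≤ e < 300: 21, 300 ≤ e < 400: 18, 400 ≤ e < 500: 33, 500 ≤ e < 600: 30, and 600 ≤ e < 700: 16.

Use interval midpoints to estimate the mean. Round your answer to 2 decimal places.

Midpoints: 150, 250, 350, 450, 550, 650
Σfm = 12×150 + 21×250 + 18×350 + 33×450 + 30×550 + 16×650 = 55100
n = Σf = 130
Mean = 55100 / 130 = 423.8462

423.85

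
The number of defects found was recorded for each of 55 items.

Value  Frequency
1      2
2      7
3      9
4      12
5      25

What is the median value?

Cumulative frequencies: 2, 9, 18, 30, 55
n = 55, so the median is the value in position (n+1)/2 = 28.
Position 28 falls at value 4.

4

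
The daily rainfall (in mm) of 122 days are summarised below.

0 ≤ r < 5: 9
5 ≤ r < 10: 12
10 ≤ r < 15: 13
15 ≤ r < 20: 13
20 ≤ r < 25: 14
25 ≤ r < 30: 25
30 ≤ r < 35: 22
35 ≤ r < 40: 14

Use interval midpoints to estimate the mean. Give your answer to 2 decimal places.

Midpoints: 2.5, 7.5, 12.5, 17.5, 22.5, 27.5, 32.5, 37.5
Σfm = 9×2.5 + 12×7.5 + 13×12.5 + 13×17.5 + 14×22.5 + 25×27.5 + 22×32.5 + 14×37.5 = 2745
n = Σf = 122
Mean = 2745 / 122 = 22.5000

22.50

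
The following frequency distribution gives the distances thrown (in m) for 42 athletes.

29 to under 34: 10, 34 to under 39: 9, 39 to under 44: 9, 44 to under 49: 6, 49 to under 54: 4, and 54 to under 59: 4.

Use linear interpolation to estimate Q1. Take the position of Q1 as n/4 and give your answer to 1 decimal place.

Cumulative frequencies: 10, 19, 28, 34, 38, 42
n = 42; position = n/4 = 10.5.
This falls in the class 34 to under 39: L = 34, F = 10, f = 9, h = 5.
Lower quartile ≈ 34 + ((10.5 − 10) / 9) × 5 = 34.2778

34.3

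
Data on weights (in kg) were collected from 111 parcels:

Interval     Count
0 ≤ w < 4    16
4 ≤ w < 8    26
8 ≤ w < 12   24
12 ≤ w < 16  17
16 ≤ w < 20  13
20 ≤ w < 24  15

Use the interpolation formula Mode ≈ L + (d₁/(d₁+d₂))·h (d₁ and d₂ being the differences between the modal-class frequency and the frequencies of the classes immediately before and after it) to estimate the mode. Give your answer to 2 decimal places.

7.33

Modal class: 4 ≤ w < 8 (highest frequency 26).
d₁ = 26 − 16 = 10, d₂ = 26 − 24 = 2
Mode ≈ 4 + (10/(10+2)) × 4 = 4 + 3.3333 = 7.3333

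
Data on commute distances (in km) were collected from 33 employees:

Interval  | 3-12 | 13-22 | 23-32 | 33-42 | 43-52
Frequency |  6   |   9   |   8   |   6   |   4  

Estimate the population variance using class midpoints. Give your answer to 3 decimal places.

Midpoints: 7.5, 17.5, 27.5, 37.5, 47.5
n = 33, Σfm = 837.5, mean = 25.3788
Σfm² = 26606.25
Σf(m − x̄)² = Σfm² − (Σfm)²/n = 26606.25 − 837.5²/33 = 5351.5152
Population variance = 5351.5152 / 33 = 162.1671

162.167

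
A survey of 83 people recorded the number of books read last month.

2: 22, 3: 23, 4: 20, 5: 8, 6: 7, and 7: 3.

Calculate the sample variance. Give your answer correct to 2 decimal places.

1.93

Values: 2, 3, 4, 5, 6, 7
n = 83, Σfx = 296, mean = 3.5663
Σfx² = 1214
Σf(x − x̄)² = Σfx² − (Σfx)²/n = 1214 − 296²/83 = 158.3855
Sample variance = 158.3855 / 82 = 1.9315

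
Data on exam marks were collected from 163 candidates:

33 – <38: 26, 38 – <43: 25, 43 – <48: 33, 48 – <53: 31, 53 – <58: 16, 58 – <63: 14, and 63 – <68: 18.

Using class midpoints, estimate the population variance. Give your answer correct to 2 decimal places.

88.44

Midpoints: 35.5, 40.5, 45.5, 50.5, 55.5, 60.5, 65.5
n = 163, Σfm = 7916.5, mean = 48.5675
Σfm² = 398900.75
Σf(m − x̄)² = Σfm² − (Σfm)²/n = 398900.75 − 7916.5²/163 = 14416.2577
Population variance = 14416.2577 / 163 = 88.4433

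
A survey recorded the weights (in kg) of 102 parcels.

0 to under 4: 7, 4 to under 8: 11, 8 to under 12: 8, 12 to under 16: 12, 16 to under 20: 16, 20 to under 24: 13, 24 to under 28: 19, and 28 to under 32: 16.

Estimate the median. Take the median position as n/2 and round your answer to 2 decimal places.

Cumulative frequencies: 7, 18, 26, 38, 54, 67, 86, 102
n = 102; position = n/2 = 51.
This falls in the class 16 to under 20: L = 16, F = 38, f = 16, h = 4.
Median ≈ 16 + ((51 − 38) / 16) × 4 = 19.2500

19.25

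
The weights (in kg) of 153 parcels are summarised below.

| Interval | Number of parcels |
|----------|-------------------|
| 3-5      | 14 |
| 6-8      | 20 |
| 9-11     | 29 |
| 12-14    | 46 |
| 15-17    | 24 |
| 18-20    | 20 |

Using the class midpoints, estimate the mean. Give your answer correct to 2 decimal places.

Midpoints: 4, 7, 10, 13, 16, 19
Σfm = 14×4 + 20×7 + 29×10 + 46×13 + 24×16 + 20×19 = 1848
n = Σf = 153
Mean = 1848 / 153 = 12.0784

12.08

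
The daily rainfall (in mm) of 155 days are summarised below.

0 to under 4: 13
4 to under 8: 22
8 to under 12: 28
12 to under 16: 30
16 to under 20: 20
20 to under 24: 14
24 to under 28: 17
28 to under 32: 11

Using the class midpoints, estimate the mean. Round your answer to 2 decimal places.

Midpoints: 2, 6, 10, 14, 18, 22, 26, 30
Σfm = 13×2 + 22×6 + 28×10 + 30×14 + 20×18 + 14×22 + 17×26 + 11×30 = 2298
n = Σf = 155
Mean = 2298 / 155 = 14.8258

14.83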